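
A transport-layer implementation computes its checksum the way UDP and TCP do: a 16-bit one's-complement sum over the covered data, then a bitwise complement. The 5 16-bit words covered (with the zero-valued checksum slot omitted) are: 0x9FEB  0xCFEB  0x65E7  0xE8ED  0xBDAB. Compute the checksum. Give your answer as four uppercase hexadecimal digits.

83A7

One's-complement addition (fold any carry out of bit 15 back into bit 0):
  0x9FEB + 0xCFEB = 0x16FD6 → wrap carry → 0x6FD7
  0x6FD7 + 0x65E7 = 0x0D5BE
  0xD5BE + 0xE8ED = 0x1BEAB → wrap carry → 0xBEAC
  0xBEAC + 0xBDAB = 0x17C57 → wrap carry → 0x7C58
One's-complement sum = 0x7C58.
Checksum = ~0x7C58 & 0xFFFF = 0x83A7.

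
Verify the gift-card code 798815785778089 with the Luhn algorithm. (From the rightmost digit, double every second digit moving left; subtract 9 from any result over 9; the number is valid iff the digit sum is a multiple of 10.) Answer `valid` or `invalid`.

invalid

From the right, keep odd positions and double even positions (subtract 9 from any doubled value over 9):
  doubled (positions 2,4,...): 7 7 5 7 1 7 9 → sum 43
  kept (positions 1,3,...): 9 0 7 5 7 1 8 7 → sum 44
Total = 87.
87 mod 10 = 7, so the number is invalid.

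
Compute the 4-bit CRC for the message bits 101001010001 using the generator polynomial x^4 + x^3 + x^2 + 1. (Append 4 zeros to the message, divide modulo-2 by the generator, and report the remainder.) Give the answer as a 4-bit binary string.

1011

Append 4 zeros: 1010010100010000. Divide by 11101 (XOR where the leading bit is 1):
  pos 0: 10100 XOR 11101 = 01001
  pos 1: 10011 XOR 11101 = 01110
  pos 2: 11100 XOR 11101 = 00001
  pos 6: 11000 XOR 11101 = 00101
  pos 8: 10110 XOR 11101 = 01011
  pos 9: 10110 XOR 11101 = 01011
  pos 10: 10110 XOR 11101 = 01011
  pos 11: 10110 XOR 11101 = 01011
Remainder (last 4 bits) = 1011. This is the CRC / FCS.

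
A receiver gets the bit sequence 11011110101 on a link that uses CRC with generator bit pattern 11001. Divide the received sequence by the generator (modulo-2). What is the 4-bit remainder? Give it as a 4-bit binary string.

Modulo-2 division of 11011110101 by 11001:
  pos 0: 11011 XOR 11001 = 00010
  pos 3: 10110 XOR 11001 = 01111
  pos 4: 11111 XOR 11001 = 00110
  pos 6: 11001 XOR 11001 = 00000
Remainder = 0000 (zero — the frame passes the CRC check).

0000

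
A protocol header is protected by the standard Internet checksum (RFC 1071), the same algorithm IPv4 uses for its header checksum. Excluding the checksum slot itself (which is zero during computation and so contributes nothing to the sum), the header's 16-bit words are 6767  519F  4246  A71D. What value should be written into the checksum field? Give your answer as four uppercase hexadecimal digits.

One's-complement addition (fold any carry out of bit 15 back into bit 0):
  0x6767 + 0x519F = 0x0B906
  0xB906 + 0x4246 = 0x0FB4C
  0xFB4C + 0xA71D = 0x1A269 → wrap carry → 0xA26A
One's-complement sum = 0xA26A.
Checksum = ~0xA26A & 0xFFFF = 0x5D95.

5D95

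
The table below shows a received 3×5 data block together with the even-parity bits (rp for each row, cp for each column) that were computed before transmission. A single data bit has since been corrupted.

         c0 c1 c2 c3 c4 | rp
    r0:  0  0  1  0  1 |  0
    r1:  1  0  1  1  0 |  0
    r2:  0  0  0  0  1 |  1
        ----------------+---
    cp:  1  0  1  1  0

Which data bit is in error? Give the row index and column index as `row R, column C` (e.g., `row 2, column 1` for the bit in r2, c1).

Recompute each row's even parity and compare to rp:
  r0: data parity 0, sent rp 0 → ok
  r1: data parity 1, sent rp 0 → mismatch
  r2: data parity 1, sent rp 1 → ok
Recompute each column's even parity and compare to cp:
  c0: data parity 1, sent cp 1 → ok
  c1: data parity 0, sent cp 0 → ok
  c2: data parity 0, sent cp 1 → mismatch
  c3: data parity 1, sent cp 1 → ok
  c4: data parity 0, sent cp 0 → ok
Exactly one row (r1) and one column (c2) fail → the flipped bit is at their intersection.

row 1, column 2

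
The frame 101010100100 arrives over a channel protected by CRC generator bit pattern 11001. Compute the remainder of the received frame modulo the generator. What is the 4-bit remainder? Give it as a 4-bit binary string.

Modulo-2 division of 101010100100 by 11001:
  pos 0: 10101 XOR 11001 = 01100
  pos 1: 11000 XOR 11001 = 00001
  pos 5: 11001 XOR 11001 = 00000
Remainder = 0000 (zero — the frame passes the CRC check).

0000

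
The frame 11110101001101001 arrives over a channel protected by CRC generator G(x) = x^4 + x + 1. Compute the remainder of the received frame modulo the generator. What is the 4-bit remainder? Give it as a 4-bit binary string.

0000

Modulo-2 division of 11110101001101001 by 10011:
  pos 0: 11110 XOR 10011 = 01101
  pos 1: 11011 XOR 10011 = 01000
  pos 2: 10000 XOR 10011 = 00011
  pos 5: 11100 XOR 10011 = 01111
  pos 6: 11111 XOR 10011 = 01100
  pos 7: 11001 XOR 10011 = 01010
  pos 8: 10100 XOR 10011 = 00111
  pos 10: 11110 XOR 10011 = 01101
  pos 11: 11010 XOR 10011 = 01001
  pos 12: 10011 XOR 10011 = 00000
Remainder = 0000 (zero — the frame passes the CRC check).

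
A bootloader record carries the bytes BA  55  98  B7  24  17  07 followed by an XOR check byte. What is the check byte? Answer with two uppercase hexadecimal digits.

XOR the bytes together:
  start with 0xBA
  0xBA ⊕ 0x55 = 0xEF
  0xEF ⊕ 0x98 = 0x77
  0x77 ⊕ 0xB7 = 0xC0
  0xC0 ⊕ 0x24 = 0xE4
  0xE4 ⊕ 0x17 = 0xF3
  0xF3 ⊕ 0x07 = 0xF4

F4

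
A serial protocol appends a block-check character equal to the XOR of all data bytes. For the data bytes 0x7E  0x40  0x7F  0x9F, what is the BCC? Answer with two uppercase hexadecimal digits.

DE

XOR the bytes together:
  start with 0x7E
  0x7E ⊕ 0x40 = 0x3E
  0x3E ⊕ 0x7F = 0x41
  0x41 ⊕ 0x9F = 0xDE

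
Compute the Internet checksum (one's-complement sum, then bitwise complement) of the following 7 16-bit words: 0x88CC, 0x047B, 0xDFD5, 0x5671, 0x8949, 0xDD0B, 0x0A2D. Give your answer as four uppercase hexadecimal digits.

CBEE

One's-complement addition (fold any carry out of bit 15 back into bit 0):
  0x88CC + 0x047B = 0x08D47
  0x8D47 + 0xDFD5 = 0x16D1C → wrap carry → 0x6D1D
  0x6D1D + 0x5671 = 0x0C38E
  0xC38E + 0x8949 = 0x14CD7 → wrap carry → 0x4CD8
  0x4CD8 + 0xDD0B = 0x129E3 → wrap carry → 0x29E4
  0x29E4 + 0x0A2D = 0x03411
One's-complement sum = 0x3411.
Checksum = ~0x3411 & 0xFFFF = 0xCBEE.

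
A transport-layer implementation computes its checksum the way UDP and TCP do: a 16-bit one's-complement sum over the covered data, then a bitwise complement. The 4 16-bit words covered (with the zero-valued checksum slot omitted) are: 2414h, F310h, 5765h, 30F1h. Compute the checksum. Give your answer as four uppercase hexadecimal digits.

One's-complement addition (fold any carry out of bit 15 back into bit 0):
  0x2414 + 0xF310 = 0x11724 → wrap carry → 0x1725
  0x1725 + 0x5765 = 0x06E8A
  0x6E8A + 0x30F1 = 0x09F7B
One's-complement sum = 0x9F7B.
Checksum = ~0x9F7B & 0xFFFF = 0x6084.

6084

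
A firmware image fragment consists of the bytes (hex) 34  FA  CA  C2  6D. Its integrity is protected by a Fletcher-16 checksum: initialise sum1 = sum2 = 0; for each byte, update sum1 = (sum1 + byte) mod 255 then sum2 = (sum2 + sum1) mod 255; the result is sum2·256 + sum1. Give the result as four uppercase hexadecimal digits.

Running sums (mod 255):
  after byte 0 (34): sum1=52, sum2=52
  after byte 1 (FA): sum1=47, sum2=99
  after byte 2 (CA): sum1=249, sum2=93
  after byte 3 (C2): sum1=188, sum2=26
  after byte 4 (6D): sum1=42, sum2=68
Checksum = sum2·256 + sum1 = 68·256 + 42 = 17450 = 0x442A.

442A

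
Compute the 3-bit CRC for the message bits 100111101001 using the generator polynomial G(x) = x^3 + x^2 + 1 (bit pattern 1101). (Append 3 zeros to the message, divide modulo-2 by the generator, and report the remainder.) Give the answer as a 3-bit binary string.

110

Append 3 zeros: 100111101001000. Divide by 1101 (XOR where the leading bit is 1):
  pos 0: 1001 XOR 1101 = 0100
  pos 1: 1001 XOR 1101 = 0100
  pos 2: 1001 XOR 1101 = 0100
  pos 3: 1001 XOR 1101 = 0100
  pos 4: 1000 XOR 1101 = 0101
  pos 5: 1011 XOR 1101 = 0110
  pos 6: 1100 XOR 1101 = 0001
  pos 9: 1010 XOR 1101 = 0111
  pos 10: 1110 XOR 1101 = 0011
Remainder (last 3 bits) = 110. This is the CRC / FCS.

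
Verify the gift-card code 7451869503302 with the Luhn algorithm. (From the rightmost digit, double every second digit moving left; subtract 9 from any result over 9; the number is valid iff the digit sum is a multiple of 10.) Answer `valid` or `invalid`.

invalid

From the right, keep odd positions and double even positions (subtract 9 from any doubled value over 9):
  doubled (positions 2,4,...): 0 6 1 3 2 8 → sum 20
  kept (positions 1,3,...): 2 3 0 9 8 5 7 → sum 34
Total = 54.
54 mod 10 = 4, so the number is invalid.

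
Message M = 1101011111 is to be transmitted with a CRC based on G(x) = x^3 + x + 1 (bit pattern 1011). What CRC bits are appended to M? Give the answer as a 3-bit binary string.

Append 3 zeros: 1101011111000. Divide by 1011 (XOR where the leading bit is 1):
  pos 0: 1101 XOR 1011 = 0110
  pos 1: 1100 XOR 1011 = 0111
  pos 2: 1111 XOR 1011 = 0100
  pos 3: 1001 XOR 1011 = 0010
  pos 5: 1011 XOR 1011 = 0000
  pos 9: 1000 XOR 1011 = 0011
Remainder (last 3 bits) = 011. This is the CRC / FCS.

011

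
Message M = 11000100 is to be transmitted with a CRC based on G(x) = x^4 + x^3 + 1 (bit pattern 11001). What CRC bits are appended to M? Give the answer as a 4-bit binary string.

1000

Append 4 zeros: 110001000000. Divide by 11001 (XOR where the leading bit is 1):
  pos 0: 11000 XOR 11001 = 00001
  pos 4: 11000 XOR 11001 = 00001
Remainder (last 4 bits) = 1000. This is the CRC / FCS.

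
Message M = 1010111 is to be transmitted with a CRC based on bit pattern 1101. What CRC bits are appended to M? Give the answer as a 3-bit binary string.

Append 3 zeros: 1010111000. Divide by 1101 (XOR where the leading bit is 1):
  pos 0: 1010 XOR 1101 = 0111
  pos 1: 1111 XOR 1101 = 0010
  pos 3: 1011 XOR 1101 = 0110
  pos 4: 1100 XOR 1101 = 0001
Remainder (last 3 bits) = 100. This is the CRC / FCS.

100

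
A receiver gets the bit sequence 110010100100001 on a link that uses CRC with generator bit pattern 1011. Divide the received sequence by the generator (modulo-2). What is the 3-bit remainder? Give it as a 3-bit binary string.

Modulo-2 division of 110010100100001 by 1011:
  pos 0: 1100 XOR 1011 = 0111
  pos 1: 1111 XOR 1011 = 0100
  pos 2: 1000 XOR 1011 = 0011
  pos 4: 1110 XOR 1011 = 0101
  pos 5: 1010 XOR 1011 = 0001
  pos 8: 1100 XOR 1011 = 0111
  pos 9: 1110 XOR 1011 = 0101
  pos 10: 1010 XOR 1011 = 0001
Remainder = 011 (nonzero — an error is detected).

011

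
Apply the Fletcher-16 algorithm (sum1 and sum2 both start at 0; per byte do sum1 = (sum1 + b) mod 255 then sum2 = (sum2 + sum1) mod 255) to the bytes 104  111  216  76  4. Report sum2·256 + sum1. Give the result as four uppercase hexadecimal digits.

Running sums (mod 255):
  after byte 0 (104): sum1=104, sum2=104
  after byte 1 (111): sum1=215, sum2=64
  after byte 2 (216): sum1=176, sum2=240
  after byte 3 (76): sum1=252, sum2=237
  after byte 4 (4): sum1=1, sum2=238
Checksum = sum2·256 + sum1 = 238·256 + 1 = 60929 = 0xEE01.

EE01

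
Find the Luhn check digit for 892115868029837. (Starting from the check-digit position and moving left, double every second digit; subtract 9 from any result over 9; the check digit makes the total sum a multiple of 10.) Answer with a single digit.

Partial digits right→left: 7 3 8 9 2 0 8 6 8 5 1 1 2 9 8
Double every second digit counting from the check-digit position (so the 1st, 3rd, 5th, ... of the partial from the right).
  doubled (with −9 where >9): 5 7 4 7 7 2 4 7 → sum 43
  kept as-is: 3 9 0 6 5 1 9 → sum 33
Total = 43 + 33 = 76.
Check digit = (10 − (76 mod 10)) mod 10 = 4.

4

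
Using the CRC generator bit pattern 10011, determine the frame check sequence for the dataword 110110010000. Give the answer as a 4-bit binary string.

Append 4 zeros: 1101100100000000. Divide by 10011 (XOR where the leading bit is 1):
  pos 0: 11011 XOR 10011 = 01000
  pos 1: 10000 XOR 10011 = 00011
  pos 4: 11010 XOR 10011 = 01001
  pos 5: 10010 XOR 10011 = 00001
  pos 9: 10000 XOR 10011 = 00011
Remainder (last 4 bits) = 1100. This is the CRC / FCS.

1100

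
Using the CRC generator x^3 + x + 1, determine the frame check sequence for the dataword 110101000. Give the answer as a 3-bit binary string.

Append 3 zeros: 110101000000. Divide by 1011 (XOR where the leading bit is 1):
  pos 0: 1101 XOR 1011 = 0110
  pos 1: 1100 XOR 1011 = 0111
  pos 2: 1111 XOR 1011 = 0100
  pos 3: 1000 XOR 1011 = 0011
  pos 5: 1100 XOR 1011 = 0111
  pos 6: 1110 XOR 1011 = 0101
  pos 7: 1010 XOR 1011 = 0001
Remainder (last 3 bits) = 010. This is the CRC / FCS.

010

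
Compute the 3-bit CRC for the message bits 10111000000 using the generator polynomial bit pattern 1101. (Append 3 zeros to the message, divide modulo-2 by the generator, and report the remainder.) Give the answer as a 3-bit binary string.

000

Append 3 zeros: 10111000000000. Divide by 1101 (XOR where the leading bit is 1):
  pos 0: 1011 XOR 1101 = 0110
  pos 1: 1101 XOR 1101 = 0000
Remainder (last 3 bits) = 000. This is the CRC / FCS.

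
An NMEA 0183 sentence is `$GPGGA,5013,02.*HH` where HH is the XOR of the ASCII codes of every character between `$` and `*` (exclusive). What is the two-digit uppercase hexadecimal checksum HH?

7D

XOR the ASCII codes of the payload characters:
  'G' = 0x47 → acc = 0x47
  'P' = 0x50 → acc = 0x17
  'G' = 0x47 → acc = 0x50
  'G' = 0x47 → acc = 0x17
  'A' = 0x41 → acc = 0x56
  ',' = 0x2C → acc = 0x7A
  '5' = 0x35 → acc = 0x4F
  '0' = 0x30 → acc = 0x7F
  '1' = 0x31 → acc = 0x4E
  '3' = 0x33 → acc = 0x7D
  ',' = 0x2C → acc = 0x51
  '0' = 0x30 → acc = 0x61
  '2' = 0x32 → acc = 0x53
  '.' = 0x2E → acc = 0x7D
Checksum = 0x7D.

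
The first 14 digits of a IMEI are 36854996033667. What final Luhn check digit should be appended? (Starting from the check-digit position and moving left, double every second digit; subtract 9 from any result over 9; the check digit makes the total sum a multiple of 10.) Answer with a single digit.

7

Partial digits right→left: 7 6 6 3 3 0 6 9 9 4 5 8 6 3
Double every second digit counting from the check-digit position (so the 1st, 3rd, 5th, ... of the partial from the right).
  doubled (with −9 where >9): 5 3 6 3 9 1 3 → sum 30
  kept as-is: 6 3 0 9 4 8 3 → sum 33
Total = 30 + 33 = 63.
Check digit = (10 − (63 mod 10)) mod 10 = 7.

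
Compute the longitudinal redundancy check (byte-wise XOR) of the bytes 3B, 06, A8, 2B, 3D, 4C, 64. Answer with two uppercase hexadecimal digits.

XOR the bytes together:
  start with 0x3B
  0x3B ⊕ 0x06 = 0x3D
  0x3D ⊕ 0xA8 = 0x95
  0x95 ⊕ 0x2B = 0xBE
  0xBE ⊕ 0x3D = 0x83
  0x83 ⊕ 0x4C = 0xCF
  0xCF ⊕ 0x64 = 0xAB

AB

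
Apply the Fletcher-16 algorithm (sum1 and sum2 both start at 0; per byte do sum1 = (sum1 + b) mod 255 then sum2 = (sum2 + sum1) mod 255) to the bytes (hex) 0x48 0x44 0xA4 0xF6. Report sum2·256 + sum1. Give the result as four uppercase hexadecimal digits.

Running sums (mod 255):
  after byte 0 (0x48): sum1=72, sum2=72
  after byte 1 (0x44): sum1=140, sum2=212
  after byte 2 (0xA4): sum1=49, sum2=6
  after byte 3 (0xF6): sum1=40, sum2=46
Checksum = sum2·256 + sum1 = 46·256 + 40 = 11816 = 0x2E28.

2E28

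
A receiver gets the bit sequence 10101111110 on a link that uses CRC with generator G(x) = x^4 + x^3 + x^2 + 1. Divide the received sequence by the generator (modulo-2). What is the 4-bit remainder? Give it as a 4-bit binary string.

Modulo-2 division of 10101111110 by 11101:
  pos 0: 10101 XOR 11101 = 01000
  pos 1: 10001 XOR 11101 = 01100
  pos 2: 11001 XOR 11101 = 00100
  pos 4: 10011 XOR 11101 = 01110
  pos 5: 11101 XOR 11101 = 00000
Remainder = 0000 (zero — the frame passes the CRC check).

0000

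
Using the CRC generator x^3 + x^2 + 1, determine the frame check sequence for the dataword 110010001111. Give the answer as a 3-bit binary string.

101

Append 3 zeros: 110010001111000. Divide by 1101 (XOR where the leading bit is 1):
  pos 0: 1100 XOR 1101 = 0001
  pos 3: 1100 XOR 1101 = 0001
  pos 6: 1011 XOR 1101 = 0110
  pos 7: 1101 XOR 1101 = 0000
  pos 11: 1000 XOR 1101 = 0101
Remainder (last 3 bits) = 101. This is the CRC / FCS.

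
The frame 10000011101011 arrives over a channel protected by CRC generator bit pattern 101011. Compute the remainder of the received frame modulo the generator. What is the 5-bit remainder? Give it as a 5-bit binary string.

Modulo-2 division of 10000011101011 by 101011:
  pos 0: 100000 XOR 101011 = 001011
  pos 2: 101111 XOR 101011 = 000100
  pos 5: 100101 XOR 101011 = 001110
  pos 7: 111001 XOR 101011 = 010010
  pos 8: 100101 XOR 101011 = 001110
Remainder = 01110 (nonzero — an error is detected).

01110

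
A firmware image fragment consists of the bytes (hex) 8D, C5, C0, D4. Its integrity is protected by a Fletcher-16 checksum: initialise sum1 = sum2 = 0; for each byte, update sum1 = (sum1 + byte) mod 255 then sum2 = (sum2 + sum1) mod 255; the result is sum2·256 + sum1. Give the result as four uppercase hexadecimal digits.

Running sums (mod 255):
  after byte 0 (8D): sum1=141, sum2=141
  after byte 1 (C5): sum1=83, sum2=224
  after byte 2 (C0): sum1=20, sum2=244
  after byte 3 (D4): sum1=232, sum2=221
Checksum = sum2·256 + sum1 = 221·256 + 232 = 56808 = 0xDDE8.

DDE8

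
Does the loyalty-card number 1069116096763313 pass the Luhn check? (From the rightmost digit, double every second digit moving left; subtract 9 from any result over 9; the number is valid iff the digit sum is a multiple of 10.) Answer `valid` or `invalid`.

From the right, keep odd positions and double even positions (subtract 9 from any doubled value over 9):
  doubled (positions 2,4,...): 2 6 5 9 3 2 3 2 → sum 32
  kept (positions 1,3,...): 3 3 6 6 0 1 9 0 → sum 28
Total = 60.
60 mod 10 = 0, so the number is valid.

valid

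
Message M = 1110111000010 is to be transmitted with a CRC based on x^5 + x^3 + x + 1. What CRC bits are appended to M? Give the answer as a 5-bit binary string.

11001

Append 5 zeros: 111011100001000000. Divide by 101011 (XOR where the leading bit is 1):
  pos 0: 111011 XOR 101011 = 010000
  pos 1: 100001 XOR 101011 = 001010
  pos 3: 101000 XOR 101011 = 000011
  pos 7: 110010 XOR 101011 = 011001
  pos 8: 110010 XOR 101011 = 011001
  pos 9: 110010 XOR 101011 = 011001
  pos 10: 110010 XOR 101011 = 011001
  pos 11: 110010 XOR 101011 = 011001
  pos 12: 110010 XOR 101011 = 011001
Remainder (last 5 bits) = 11001. This is the CRC / FCS.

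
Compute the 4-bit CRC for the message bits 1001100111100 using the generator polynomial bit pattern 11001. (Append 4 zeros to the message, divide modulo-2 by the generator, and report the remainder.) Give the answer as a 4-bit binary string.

Append 4 zeros: 10011001111000000. Divide by 11001 (XOR where the leading bit is 1):
  pos 0: 10011 XOR 11001 = 01010
  pos 1: 10100 XOR 11001 = 01101
  pos 2: 11010 XOR 11001 = 00011
  pos 5: 11111 XOR 11001 = 00110
  pos 7: 11010 XOR 11001 = 00011
  pos 10: 11000 XOR 11001 = 00001
Remainder (last 4 bits) = 0100. This is the CRC / FCS.

0100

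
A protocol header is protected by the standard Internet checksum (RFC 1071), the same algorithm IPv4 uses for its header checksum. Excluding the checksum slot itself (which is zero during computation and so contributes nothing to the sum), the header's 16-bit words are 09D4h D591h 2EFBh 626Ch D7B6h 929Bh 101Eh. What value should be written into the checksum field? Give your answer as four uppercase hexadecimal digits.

14C2

One's-complement addition (fold any carry out of bit 15 back into bit 0):
  0x09D4 + 0xD591 = 0x0DF65
  0xDF65 + 0x2EFB = 0x10E60 → wrap carry → 0x0E61
  0x0E61 + 0x626C = 0x070CD
  0x70CD + 0xD7B6 = 0x14883 → wrap carry → 0x4884
  0x4884 + 0x929B = 0x0DB1F
  0xDB1F + 0x101E = 0x0EB3D
One's-complement sum = 0xEB3D.
Checksum = ~0xEB3D & 0xFFFF = 0x14C2.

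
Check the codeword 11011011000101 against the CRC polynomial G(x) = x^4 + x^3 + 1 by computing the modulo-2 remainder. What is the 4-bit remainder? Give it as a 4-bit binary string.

Modulo-2 division of 11011011000101 by 11001:
  pos 0: 11011 XOR 11001 = 00010
  pos 3: 10011 XOR 11001 = 01010
  pos 4: 10100 XOR 11001 = 01101
  pos 5: 11010 XOR 11001 = 00011
  pos 8: 11010 XOR 11001 = 00011
Remainder = 0111 (nonzero — an error is detected).

0111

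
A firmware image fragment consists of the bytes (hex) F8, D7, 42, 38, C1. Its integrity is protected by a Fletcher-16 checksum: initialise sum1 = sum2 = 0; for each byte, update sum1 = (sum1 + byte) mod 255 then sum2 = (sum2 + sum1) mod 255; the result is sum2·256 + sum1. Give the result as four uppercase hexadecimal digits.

350D

Running sums (mod 255):
  after byte 0 (F8): sum1=248, sum2=248
  after byte 1 (D7): sum1=208, sum2=201
  after byte 2 (42): sum1=19, sum2=220
  after byte 3 (38): sum1=75, sum2=40
  after byte 4 (C1): sum1=13, sum2=53
Checksum = sum2·256 + sum1 = 53·256 + 13 = 13581 = 0x350D.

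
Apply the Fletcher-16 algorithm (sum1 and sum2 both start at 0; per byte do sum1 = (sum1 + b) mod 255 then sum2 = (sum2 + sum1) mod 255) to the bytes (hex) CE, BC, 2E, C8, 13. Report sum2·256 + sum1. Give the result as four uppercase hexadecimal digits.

Running sums (mod 255):
  after byte 0 (CE): sum1=206, sum2=206
  after byte 1 (BC): sum1=139, sum2=90
  after byte 2 (2E): sum1=185, sum2=20
  after byte 3 (C8): sum1=130, sum2=150
  after byte 4 (13): sum1=149, sum2=44
Checksum = sum2·256 + sum1 = 44·256 + 149 = 11413 = 0x2C95.

2C95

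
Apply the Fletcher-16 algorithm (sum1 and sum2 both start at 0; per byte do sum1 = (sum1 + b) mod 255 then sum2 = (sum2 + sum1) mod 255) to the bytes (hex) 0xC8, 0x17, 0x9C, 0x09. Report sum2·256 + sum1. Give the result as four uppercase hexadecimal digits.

Running sums (mod 255):
  after byte 0 (0xC8): sum1=200, sum2=200
  after byte 1 (0x17): sum1=223, sum2=168
  after byte 2 (0x9C): sum1=124, sum2=37
  after byte 3 (0x09): sum1=133, sum2=170
Checksum = sum2·256 + sum1 = 170·256 + 133 = 43653 = 0xAA85.

AA85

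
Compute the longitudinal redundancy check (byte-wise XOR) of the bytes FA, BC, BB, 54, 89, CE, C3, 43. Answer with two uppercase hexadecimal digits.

XOR the bytes together:
  start with 0xFA
  0xFA ⊕ 0xBC = 0x46
  0x46 ⊕ 0xBB = 0xFD
  0xFD ⊕ 0x54 = 0xA9
  0xA9 ⊕ 0x89 = 0x20
  0x20 ⊕ 0xCE = 0xEE
  0xEE ⊕ 0xC3 = 0x2D
  0x2D ⊕ 0x43 = 0x6E

6E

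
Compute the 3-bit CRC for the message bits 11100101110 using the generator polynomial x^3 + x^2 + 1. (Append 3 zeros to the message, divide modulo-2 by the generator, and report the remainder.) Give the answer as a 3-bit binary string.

010

Append 3 zeros: 11100101110000. Divide by 1101 (XOR where the leading bit is 1):
  pos 0: 1110 XOR 1101 = 0011
  pos 2: 1101 XOR 1101 = 0000
  pos 7: 1110 XOR 1101 = 0011
  pos 9: 1100 XOR 1101 = 0001
Remainder (last 3 bits) = 010. This is the CRC / FCS.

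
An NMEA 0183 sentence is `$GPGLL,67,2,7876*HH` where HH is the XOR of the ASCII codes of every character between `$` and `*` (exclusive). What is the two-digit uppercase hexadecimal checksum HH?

XOR the ASCII codes of the payload characters:
  'G' = 0x47 → acc = 0x47
  'P' = 0x50 → acc = 0x17
  'G' = 0x47 → acc = 0x50
  'L' = 0x4C → acc = 0x1C
  'L' = 0x4C → acc = 0x50
  ',' = 0x2C → acc = 0x7C
  '6' = 0x36 → acc = 0x4A
  '7' = 0x37 → acc = 0x7D
  ',' = 0x2C → acc = 0x51
  '2' = 0x32 → acc = 0x63
  ',' = 0x2C → acc = 0x4F
  '7' = 0x37 → acc = 0x78
  '8' = 0x38 → acc = 0x40
  '7' = 0x37 → acc = 0x77
  '6' = 0x36 → acc = 0x41
Checksum = 0x41.

41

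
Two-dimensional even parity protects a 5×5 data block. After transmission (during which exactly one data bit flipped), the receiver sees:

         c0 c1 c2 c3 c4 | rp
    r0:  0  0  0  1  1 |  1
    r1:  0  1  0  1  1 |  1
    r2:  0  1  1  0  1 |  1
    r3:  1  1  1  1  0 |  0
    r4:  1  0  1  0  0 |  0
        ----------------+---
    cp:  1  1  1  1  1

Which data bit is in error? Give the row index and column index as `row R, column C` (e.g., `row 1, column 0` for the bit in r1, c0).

row 0, column 0

Recompute each row's even parity and compare to rp:
  r0: data parity 0, sent rp 1 → mismatch
  r1: data parity 1, sent rp 1 → ok
  r2: data parity 1, sent rp 1 → ok
  r3: data parity 0, sent rp 0 → ok
  r4: data parity 0, sent rp 0 → ok
Recompute each column's even parity and compare to cp:
  c0: data parity 0, sent cp 1 → mismatch
  c1: data parity 1, sent cp 1 → ok
  c2: data parity 1, sent cp 1 → ok
  c3: data parity 1, sent cp 1 → ok
  c4: data parity 1, sent cp 1 → ok
Exactly one row (r0) and one column (c0) fail → the flipped bit is at their intersection.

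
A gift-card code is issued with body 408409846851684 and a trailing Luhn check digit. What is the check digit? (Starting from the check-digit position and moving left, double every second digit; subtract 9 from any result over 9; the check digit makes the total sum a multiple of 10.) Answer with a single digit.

9

Partial digits right→left: 4 8 6 1 5 8 6 4 8 9 0 4 8 0 4
Double every second digit counting from the check-digit position (so the 1st, 3rd, 5th, ... of the partial from the right).
  doubled (with −9 where >9): 8 3 1 3 7 0 7 8 → sum 37
  kept as-is: 8 1 8 4 9 4 0 → sum 34
Total = 37 + 34 = 71.
Check digit = (10 − (71 mod 10)) mod 10 = 9.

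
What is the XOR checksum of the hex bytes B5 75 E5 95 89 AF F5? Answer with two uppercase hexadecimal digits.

XOR the bytes together:
  start with 0xB5
  0xB5 ⊕ 0x75 = 0xC0
  0xC0 ⊕ 0xE5 = 0x25
  0x25 ⊕ 0x95 = 0xB0
  0xB0 ⊕ 0x89 = 0x39
  0x39 ⊕ 0xAF = 0x96
  0x96 ⊕ 0xF5 = 0x63

63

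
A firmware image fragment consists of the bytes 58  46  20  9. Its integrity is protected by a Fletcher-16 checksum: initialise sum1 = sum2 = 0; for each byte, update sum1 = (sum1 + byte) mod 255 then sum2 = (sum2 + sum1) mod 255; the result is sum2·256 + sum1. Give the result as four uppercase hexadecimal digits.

Running sums (mod 255):
  after byte 0 (58): sum1=58, sum2=58
  after byte 1 (46): sum1=104, sum2=162
  after byte 2 (20): sum1=124, sum2=31
  after byte 3 (9): sum1=133, sum2=164
Checksum = sum2·256 + sum1 = 164·256 + 133 = 42117 = 0xA485.

A485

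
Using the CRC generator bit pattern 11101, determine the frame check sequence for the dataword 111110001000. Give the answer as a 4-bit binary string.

0110

Append 4 zeros: 1111100010000000. Divide by 11101 (XOR where the leading bit is 1):
  pos 0: 11111 XOR 11101 = 00010
  pos 3: 10000 XOR 11101 = 01101
  pos 4: 11011 XOR 11101 = 00110
  pos 6: 11000 XOR 11101 = 00101
  pos 8: 10100 XOR 11101 = 01001
  pos 9: 10010 XOR 11101 = 01111
  pos 10: 11110 XOR 11101 = 00011
Remainder (last 4 bits) = 0110. This is the CRC / FCS.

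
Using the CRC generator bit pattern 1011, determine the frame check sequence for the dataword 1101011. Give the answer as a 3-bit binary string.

Append 3 zeros: 1101011000. Divide by 1011 (XOR where the leading bit is 1):
  pos 0: 1101 XOR 1011 = 0110
  pos 1: 1100 XOR 1011 = 0111
  pos 2: 1111 XOR 1011 = 0100
  pos 3: 1001 XOR 1011 = 0010
  pos 5: 1000 XOR 1011 = 0011
Remainder (last 3 bits) = 110. This is the CRC / FCS.

110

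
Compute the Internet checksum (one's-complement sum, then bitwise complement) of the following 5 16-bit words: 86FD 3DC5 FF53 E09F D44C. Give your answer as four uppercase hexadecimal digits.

86FC

One's-complement addition (fold any carry out of bit 15 back into bit 0):
  0x86FD + 0x3DC5 = 0x0C4C2
  0xC4C2 + 0xFF53 = 0x1C415 → wrap carry → 0xC416
  0xC416 + 0xE09F = 0x1A4B5 → wrap carry → 0xA4B6
  0xA4B6 + 0xD44C = 0x17902 → wrap carry → 0x7903
One's-complement sum = 0x7903.
Checksum = ~0x7903 & 0xFFFF = 0x86FC.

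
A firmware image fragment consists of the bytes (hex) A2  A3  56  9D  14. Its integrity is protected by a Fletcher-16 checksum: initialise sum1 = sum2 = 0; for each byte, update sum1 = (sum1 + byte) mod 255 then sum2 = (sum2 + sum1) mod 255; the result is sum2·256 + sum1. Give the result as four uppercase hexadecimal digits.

Running sums (mod 255):
  after byte 0 (A2): sum1=162, sum2=162
  after byte 1 (A3): sum1=70, sum2=232
  after byte 2 (56): sum1=156, sum2=133
  after byte 3 (9D): sum1=58, sum2=191
  after byte 4 (14): sum1=78, sum2=14
Checksum = sum2·256 + sum1 = 14·256 + 78 = 3662 = 0x0E4E.

0E4E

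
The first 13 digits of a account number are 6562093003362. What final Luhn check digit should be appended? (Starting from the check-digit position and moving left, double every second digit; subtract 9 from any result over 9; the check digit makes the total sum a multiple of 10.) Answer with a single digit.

3

Partial digits right→left: 2 6 3 3 0 0 3 9 0 2 6 5 6
Double every second digit counting from the check-digit position (so the 1st, 3rd, 5th, ... of the partial from the right).
  doubled (with −9 where >9): 4 6 0 6 0 3 3 → sum 22
  kept as-is: 6 3 0 9 2 5 → sum 25
Total = 22 + 25 = 47.
Check digit = (10 − (47 mod 10)) mod 10 = 3.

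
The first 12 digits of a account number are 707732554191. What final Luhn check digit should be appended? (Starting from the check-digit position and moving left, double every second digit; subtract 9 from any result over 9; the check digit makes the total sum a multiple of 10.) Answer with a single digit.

1

Partial digits right→left: 1 9 1 4 5 5 2 3 7 7 0 7
Double every second digit counting from the check-digit position (so the 1st, 3rd, 5th, ... of the partial from the right).
  doubled (with −9 where >9): 2 2 1 4 5 0 → sum 14
  kept as-is: 9 4 5 3 7 7 → sum 35
Total = 14 + 35 = 49.
Check digit = (10 − (49 mod 10)) mod 10 = 1.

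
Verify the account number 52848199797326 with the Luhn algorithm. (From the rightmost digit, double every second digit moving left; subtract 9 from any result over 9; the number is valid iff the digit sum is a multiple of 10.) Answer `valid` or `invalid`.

invalid

From the right, keep odd positions and double even positions (subtract 9 from any doubled value over 9):
  doubled (positions 2,4,...): 4 5 5 9 7 7 1 → sum 38
  kept (positions 1,3,...): 6 3 9 9 1 4 2 → sum 34
Total = 72.
72 mod 10 = 2, so the number is invalid.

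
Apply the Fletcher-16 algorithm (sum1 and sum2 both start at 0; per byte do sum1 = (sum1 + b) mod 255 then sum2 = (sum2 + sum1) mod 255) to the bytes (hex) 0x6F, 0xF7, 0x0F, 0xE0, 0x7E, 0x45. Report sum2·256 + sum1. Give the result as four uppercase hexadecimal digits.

951B

Running sums (mod 255):
  after byte 0 (0x6F): sum1=111, sum2=111
  after byte 1 (0xF7): sum1=103, sum2=214
  after byte 2 (0x0F): sum1=118, sum2=77
  after byte 3 (0xE0): sum1=87, sum2=164
  after byte 4 (0x7E): sum1=213, sum2=122
  after byte 5 (0x45): sum1=27, sum2=149
Checksum = sum2·256 + sum1 = 149·256 + 27 = 38171 = 0x951B.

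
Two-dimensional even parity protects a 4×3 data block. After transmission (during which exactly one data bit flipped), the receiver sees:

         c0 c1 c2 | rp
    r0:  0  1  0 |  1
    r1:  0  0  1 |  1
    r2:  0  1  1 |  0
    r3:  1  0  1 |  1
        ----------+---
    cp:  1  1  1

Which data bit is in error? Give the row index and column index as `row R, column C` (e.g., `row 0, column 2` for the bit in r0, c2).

row 3, column 1

Recompute each row's even parity and compare to rp:
  r0: data parity 1, sent rp 1 → ok
  r1: data parity 1, sent rp 1 → ok
  r2: data parity 0, sent rp 0 → ok
  r3: data parity 0, sent rp 1 → mismatch
Recompute each column's even parity and compare to cp:
  c0: data parity 1, sent cp 1 → ok
  c1: data parity 0, sent cp 1 → mismatch
  c2: data parity 1, sent cp 1 → ok
Exactly one row (r3) and one column (c1) fail → the flipped bit is at their intersection.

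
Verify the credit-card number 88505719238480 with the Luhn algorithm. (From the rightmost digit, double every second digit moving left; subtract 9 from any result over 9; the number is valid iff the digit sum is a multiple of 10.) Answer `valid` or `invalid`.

valid

From the right, keep odd positions and double even positions (subtract 9 from any doubled value over 9):
  doubled (positions 2,4,...): 7 7 4 2 1 1 7 → sum 29
  kept (positions 1,3,...): 0 4 3 9 7 0 8 → sum 31
Total = 60.
60 mod 10 = 0, so the number is valid.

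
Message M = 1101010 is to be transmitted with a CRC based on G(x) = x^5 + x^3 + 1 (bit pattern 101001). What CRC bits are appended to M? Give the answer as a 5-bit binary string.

Append 5 zeros: 110101000000. Divide by 101001 (XOR where the leading bit is 1):
  pos 0: 110101 XOR 101001 = 011100
  pos 1: 111000 XOR 101001 = 010001
  pos 2: 100010 XOR 101001 = 001011
  pos 4: 101100 XOR 101001 = 000101
Remainder (last 5 bits) = 10100. This is the CRC / FCS.

10100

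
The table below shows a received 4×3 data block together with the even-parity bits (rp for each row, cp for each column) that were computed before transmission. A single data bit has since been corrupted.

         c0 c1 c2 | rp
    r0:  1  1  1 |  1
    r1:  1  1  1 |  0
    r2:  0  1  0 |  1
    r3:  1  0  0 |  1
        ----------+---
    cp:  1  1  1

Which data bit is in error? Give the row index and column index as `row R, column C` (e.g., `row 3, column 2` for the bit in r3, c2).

row 1, column 2

Recompute each row's even parity and compare to rp:
  r0: data parity 1, sent rp 1 → ok
  r1: data parity 1, sent rp 0 → mismatch
  r2: data parity 1, sent rp 1 → ok
  r3: data parity 1, sent rp 1 → ok
Recompute each column's even parity and compare to cp:
  c0: data parity 1, sent cp 1 → ok
  c1: data parity 1, sent cp 1 → ok
  c2: data parity 0, sent cp 1 → mismatch
Exactly one row (r1) and one column (c2) fail → the flipped bit is at their intersection.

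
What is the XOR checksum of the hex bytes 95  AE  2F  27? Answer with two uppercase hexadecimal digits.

33

XOR the bytes together:
  start with 0x95
  0x95 ⊕ 0xAE = 0x3B
  0x3B ⊕ 0x2F = 0x14
  0x14 ⊕ 0x27 = 0x33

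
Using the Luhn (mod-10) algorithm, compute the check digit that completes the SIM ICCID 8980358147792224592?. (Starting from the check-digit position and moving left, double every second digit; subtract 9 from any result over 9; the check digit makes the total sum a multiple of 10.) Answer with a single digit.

1

Partial digits right→left: 2 9 5 4 2 2 2 9 7 7 4 1 8 5 3 0 8 9 8
Double every second digit counting from the check-digit position (so the 1st, 3rd, 5th, ... of the partial from the right).
  doubled (with −9 where >9): 4 1 4 4 5 8 7 6 7 7 → sum 53
  kept as-is: 9 4 2 9 7 1 5 0 9 → sum 46
Total = 53 + 46 = 99.
Check digit = (10 − (99 mod 10)) mod 10 = 1.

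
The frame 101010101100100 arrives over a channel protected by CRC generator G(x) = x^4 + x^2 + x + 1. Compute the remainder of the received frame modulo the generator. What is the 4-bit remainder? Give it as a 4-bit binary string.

0100

Modulo-2 division of 101010101100100 by 10111:
  pos 0: 10101 XOR 10111 = 00010
  pos 3: 10010 XOR 10111 = 00101
  pos 5: 10111 XOR 10111 = 00000
Remainder = 0100 (nonzero — an error is detected).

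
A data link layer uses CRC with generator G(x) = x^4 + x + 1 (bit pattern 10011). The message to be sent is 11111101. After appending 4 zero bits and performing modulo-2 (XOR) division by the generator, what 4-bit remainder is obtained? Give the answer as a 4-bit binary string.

0010

Append 4 zeros: 111111010000. Divide by 10011 (XOR where the leading bit is 1):
  pos 0: 11111 XOR 10011 = 01100
  pos 1: 11001 XOR 10011 = 01010
  pos 2: 10100 XOR 10011 = 00111
  pos 4: 11110 XOR 10011 = 01101
  pos 5: 11010 XOR 10011 = 01001
  pos 6: 10010 XOR 10011 = 00001
Remainder (last 4 bits) = 0010. This is the CRC / FCS.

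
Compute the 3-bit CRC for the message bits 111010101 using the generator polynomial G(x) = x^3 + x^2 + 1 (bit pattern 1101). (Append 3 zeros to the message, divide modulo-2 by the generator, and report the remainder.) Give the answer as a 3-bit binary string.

Append 3 zeros: 111010101000. Divide by 1101 (XOR where the leading bit is 1):
  pos 0: 1110 XOR 1101 = 0011
  pos 2: 1110 XOR 1101 = 0011
  pos 4: 1110 XOR 1101 = 0011
  pos 6: 1110 XOR 1101 = 0011
  pos 8: 1100 XOR 1101 = 0001
Remainder (last 3 bits) = 001. This is the CRC / FCS.

001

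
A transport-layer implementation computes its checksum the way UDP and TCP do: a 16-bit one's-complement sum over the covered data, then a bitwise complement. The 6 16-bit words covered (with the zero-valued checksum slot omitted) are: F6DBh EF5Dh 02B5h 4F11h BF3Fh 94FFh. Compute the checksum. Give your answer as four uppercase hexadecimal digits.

73C0

One's-complement addition (fold any carry out of bit 15 back into bit 0):
  0xF6DB + 0xEF5D = 0x1E638 → wrap carry → 0xE639
  0xE639 + 0x02B5 = 0x0E8EE
  0xE8EE + 0x4F11 = 0x137FF → wrap carry → 0x3800
  0x3800 + 0xBF3F = 0x0F73F
  0xF73F + 0x94FF = 0x18C3E → wrap carry → 0x8C3F
One's-complement sum = 0x8C3F.
Checksum = ~0x8C3F & 0xFFFF = 0x73C0.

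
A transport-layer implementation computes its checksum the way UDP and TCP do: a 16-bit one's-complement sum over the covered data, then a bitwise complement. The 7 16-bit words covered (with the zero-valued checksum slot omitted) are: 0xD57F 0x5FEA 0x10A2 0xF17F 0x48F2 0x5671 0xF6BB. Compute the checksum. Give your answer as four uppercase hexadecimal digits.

One's-complement addition (fold any carry out of bit 15 back into bit 0):
  0xD57F + 0x5FEA = 0x13569 → wrap carry → 0x356A
  0x356A + 0x10A2 = 0x0460C
  0x460C + 0xF17F = 0x1378B → wrap carry → 0x378C
  0x378C + 0x48F2 = 0x0807E
  0x807E + 0x5671 = 0x0D6EF
  0xD6EF + 0xF6BB = 0x1CDAA → wrap carry → 0xCDAB
One's-complement sum = 0xCDAB.
Checksum = ~0xCDAB & 0xFFFF = 0x3254.

3254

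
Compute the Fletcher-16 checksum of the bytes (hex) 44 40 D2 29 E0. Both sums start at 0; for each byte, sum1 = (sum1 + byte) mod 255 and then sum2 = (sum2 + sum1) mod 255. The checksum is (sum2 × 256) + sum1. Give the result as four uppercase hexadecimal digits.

0261

Running sums (mod 255):
  after byte 0 (44): sum1=68, sum2=68
  after byte 1 (40): sum1=132, sum2=200
  after byte 2 (D2): sum1=87, sum2=32
  after byte 3 (29): sum1=128, sum2=160
  after byte 4 (E0): sum1=97, sum2=2
Checksum = sum2·256 + sum1 = 2·256 + 97 = 609 = 0x0261.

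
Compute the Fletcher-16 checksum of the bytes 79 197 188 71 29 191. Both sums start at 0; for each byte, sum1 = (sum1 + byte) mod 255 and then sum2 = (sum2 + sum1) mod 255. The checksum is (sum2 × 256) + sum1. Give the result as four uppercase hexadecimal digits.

Running sums (mod 255):
  after byte 0 (79): sum1=79, sum2=79
  after byte 1 (197): sum1=21, sum2=100
  after byte 2 (188): sum1=209, sum2=54
  after byte 3 (71): sum1=25, sum2=79
  after byte 4 (29): sum1=54, sum2=133
  after byte 5 (191): sum1=245, sum2=123
Checksum = sum2·256 + sum1 = 123·256 + 245 = 31733 = 0x7BF5.

7BF5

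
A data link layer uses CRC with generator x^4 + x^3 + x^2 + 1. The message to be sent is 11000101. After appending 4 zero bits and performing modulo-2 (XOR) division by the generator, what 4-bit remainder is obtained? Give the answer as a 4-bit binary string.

0110

Append 4 zeros: 110001010000. Divide by 11101 (XOR where the leading bit is 1):
  pos 0: 11000 XOR 11101 = 00101
  pos 2: 10110 XOR 11101 = 01011
  pos 3: 10111 XOR 11101 = 01010
  pos 4: 10100 XOR 11101 = 01001
  pos 5: 10010 XOR 11101 = 01111
  pos 6: 11110 XOR 11101 = 00011
Remainder (last 4 bits) = 0110. This is the CRC / FCS.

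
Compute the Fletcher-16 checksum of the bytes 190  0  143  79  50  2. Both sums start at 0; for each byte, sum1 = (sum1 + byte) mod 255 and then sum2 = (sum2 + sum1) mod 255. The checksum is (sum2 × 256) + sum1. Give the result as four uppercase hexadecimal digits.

0BD1

Running sums (mod 255):
  after byte 0 (190): sum1=190, sum2=190
  after byte 1 (0): sum1=190, sum2=125
  after byte 2 (143): sum1=78, sum2=203
  after byte 3 (79): sum1=157, sum2=105
  after byte 4 (50): sum1=207, sum2=57
  after byte 5 (2): sum1=209, sum2=11
Checksum = sum2·256 + sum1 = 11·256 + 209 = 3025 = 0x0BD1.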